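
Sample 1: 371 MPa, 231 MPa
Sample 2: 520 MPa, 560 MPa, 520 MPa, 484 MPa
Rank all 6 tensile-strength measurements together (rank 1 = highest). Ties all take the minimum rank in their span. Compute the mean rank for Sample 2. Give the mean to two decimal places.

Sorted (descending): 560, 520, 520, 484, 371, 231
The 2 values of 520 occupy positions 2–3 → each gets rank 2.
Sample 2 values → pooled ranks: 520→2, 560→1, 520→2, 484→4
Mean rank = (2 + 1 + 2 + 4) / 4 = 2.25

2.25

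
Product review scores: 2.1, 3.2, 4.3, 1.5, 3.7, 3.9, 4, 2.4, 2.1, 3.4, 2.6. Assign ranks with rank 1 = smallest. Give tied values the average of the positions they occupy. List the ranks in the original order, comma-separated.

2.5, 6, 11, 1, 8, 9, 10, 4, 2.5, 7, 5

Sorted (ascending): 1.5, 2.1, 2.1, 2.4, 2.6, 3.2, 3.4, 3.7, 3.9, 4, 4.3
The 2 values of 2.1 occupy positions 2–3 → average rank (2+3)/2 = 2.5.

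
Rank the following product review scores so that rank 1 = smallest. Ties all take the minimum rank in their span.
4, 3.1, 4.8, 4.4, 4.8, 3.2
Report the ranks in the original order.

3, 1, 5, 4, 5, 2

Sorted (ascending): 3.1, 3.2, 4, 4.4, 4.8, 4.8
The 2 values of 4.8 occupy positions 5–6 → each gets rank 5.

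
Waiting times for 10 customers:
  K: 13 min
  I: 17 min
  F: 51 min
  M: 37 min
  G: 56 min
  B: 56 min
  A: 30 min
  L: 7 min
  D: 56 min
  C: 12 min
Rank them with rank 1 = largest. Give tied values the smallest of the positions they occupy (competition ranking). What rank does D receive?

Sorted (descending): 56, 56, 56, 51, 37, 30, 17, 13, 12, 7
The 3 values of 56 occupy positions 1–3 → each gets rank 1.
D has value 56 min → rank 1.

1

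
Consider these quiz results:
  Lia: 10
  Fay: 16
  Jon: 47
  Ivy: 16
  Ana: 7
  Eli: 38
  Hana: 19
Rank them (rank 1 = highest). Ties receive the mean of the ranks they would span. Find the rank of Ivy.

Sorted (descending): 47, 38, 19, 16, 16, 10, 7
The 2 values of 16 occupy positions 4–5 → average rank (4+5)/2 = 4.5.
Ivy has value 16 → rank 4.5.

4.5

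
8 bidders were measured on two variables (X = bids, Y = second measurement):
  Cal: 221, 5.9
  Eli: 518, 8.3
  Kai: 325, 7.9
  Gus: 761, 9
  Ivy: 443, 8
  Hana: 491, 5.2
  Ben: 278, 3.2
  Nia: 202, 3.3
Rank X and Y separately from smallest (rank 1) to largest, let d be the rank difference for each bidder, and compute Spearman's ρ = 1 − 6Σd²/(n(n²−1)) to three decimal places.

Ranks of variable 1: 2, 7, 4, 8, 5, 6, 3, 1
Ranks of variable 2: 4, 7, 5, 8, 6, 3, 1, 2
d = r₁ − r₂: -2, 0, -1, 0, -1, 3, 2, -1
d²: 4, 0, 1, 0, 1, 9, 4, 1; Σd² = 20
ρ = 1 − 6·20/(8·63) = 1 − 120/504 = 0.762

0.762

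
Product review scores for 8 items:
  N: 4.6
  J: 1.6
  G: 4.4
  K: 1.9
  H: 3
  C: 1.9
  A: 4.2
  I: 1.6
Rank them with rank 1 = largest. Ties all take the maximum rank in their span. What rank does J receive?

Sorted (descending): 4.6, 4.4, 4.2, 3, 1.9, 1.9, 1.6, 1.6
The 2 values of 1.9 occupy positions 5–6 → each gets rank 6.
The 2 values of 1.6 occupy positions 7–8 → each gets rank 8.
J has value 1.6 → rank 8.

8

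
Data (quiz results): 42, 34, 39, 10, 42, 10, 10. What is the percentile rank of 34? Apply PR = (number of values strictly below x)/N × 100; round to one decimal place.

N = 7.
Strictly below 34: 3. Equal to 34: 1.
PR = 3/7 × 100 = 42.9

42.9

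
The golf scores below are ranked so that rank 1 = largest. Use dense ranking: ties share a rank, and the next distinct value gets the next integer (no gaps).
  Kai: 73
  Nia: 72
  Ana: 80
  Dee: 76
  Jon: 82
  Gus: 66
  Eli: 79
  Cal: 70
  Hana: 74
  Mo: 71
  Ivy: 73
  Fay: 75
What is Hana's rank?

6

Sorted (descending): 82, 80, 79, 76, 75, 74, 73, 73, 72, 71, 70, 66
The 2 values of 73 share dense rank 7.
Remaining distinct values take the next consecutive integers.
Hana has value 74 → rank 6.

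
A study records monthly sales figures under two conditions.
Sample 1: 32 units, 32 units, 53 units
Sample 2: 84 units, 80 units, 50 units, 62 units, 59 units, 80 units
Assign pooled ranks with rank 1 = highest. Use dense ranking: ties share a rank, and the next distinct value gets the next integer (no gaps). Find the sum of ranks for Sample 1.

19

Sorted (descending): 84, 80, 80, 62, 59, 53, 50, 32, 32
The 2 values of 80 share dense rank 2.
The 2 values of 32 share dense rank 7.
Remaining distinct values take the next consecutive integers.
Sample 1 values → pooled ranks: 32→7, 32→7, 53→5
Rank sum = 7 + 7 + 5 = 19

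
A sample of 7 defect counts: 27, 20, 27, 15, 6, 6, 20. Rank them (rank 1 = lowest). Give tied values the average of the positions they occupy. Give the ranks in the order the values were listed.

6.5, 4.5, 6.5, 3, 1.5, 1.5, 4.5

Sorted (ascending): 6, 6, 15, 20, 20, 27, 27
The 2 values of 6 occupy positions 1–2 → average rank (1+2)/2 = 1.5.
The 2 values of 20 occupy positions 4–5 → average rank (4+5)/2 = 4.5.
The 2 values of 27 occupy positions 6–7 → average rank (6+7)/2 = 6.5.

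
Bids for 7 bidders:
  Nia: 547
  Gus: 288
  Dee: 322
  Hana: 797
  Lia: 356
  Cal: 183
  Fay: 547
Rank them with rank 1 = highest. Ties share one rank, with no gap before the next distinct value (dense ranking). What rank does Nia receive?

Sorted (descending): 797, 547, 547, 356, 322, 288, 183
The 2 values of 547 share dense rank 2.
Remaining distinct values take the next consecutive integers.
Nia has value 547 → rank 2.

2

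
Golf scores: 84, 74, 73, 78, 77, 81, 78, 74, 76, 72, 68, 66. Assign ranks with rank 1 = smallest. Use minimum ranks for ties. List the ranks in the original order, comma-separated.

Sorted (ascending): 66, 68, 72, 73, 74, 74, 76, 77, 78, 78, 81, 84
The 2 values of 74 occupy positions 5–6 → each gets rank 5.
The 2 values of 78 occupy positions 9–10 → each gets rank 9.

12, 5, 4, 9, 8, 11, 9, 5, 7, 3, 2, 1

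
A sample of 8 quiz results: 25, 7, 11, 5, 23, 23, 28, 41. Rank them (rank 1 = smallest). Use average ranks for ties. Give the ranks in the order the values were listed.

6, 2, 3, 1, 4.5, 4.5, 7, 8

Sorted (ascending): 5, 7, 11, 23, 23, 25, 28, 41
The 2 values of 23 occupy positions 4–5 → average rank (4+5)/2 = 4.5.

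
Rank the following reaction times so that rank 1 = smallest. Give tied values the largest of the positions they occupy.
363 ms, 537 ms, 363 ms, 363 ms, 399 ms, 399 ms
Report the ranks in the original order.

Sorted (ascending): 363, 363, 363, 399, 399, 537
The 3 values of 363 occupy positions 1–3 → each gets rank 3.
The 2 values of 399 occupy positions 4–5 → each gets rank 5.

3, 6, 3, 3, 5, 5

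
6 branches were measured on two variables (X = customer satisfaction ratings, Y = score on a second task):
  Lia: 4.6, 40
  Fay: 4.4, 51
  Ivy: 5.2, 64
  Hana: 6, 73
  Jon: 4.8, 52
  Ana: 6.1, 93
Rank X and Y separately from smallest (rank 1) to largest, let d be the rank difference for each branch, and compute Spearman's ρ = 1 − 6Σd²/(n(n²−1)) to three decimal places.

0.943

Ranks of variable 1: 2, 1, 4, 5, 3, 6
Ranks of variable 2: 1, 2, 4, 5, 3, 6
d = r₁ − r₂: 1, -1, 0, 0, 0, 0
d²: 1, 1, 0, 0, 0, 0; Σd² = 2
ρ = 1 − 6·2/(6·35) = 1 − 12/210 = 0.943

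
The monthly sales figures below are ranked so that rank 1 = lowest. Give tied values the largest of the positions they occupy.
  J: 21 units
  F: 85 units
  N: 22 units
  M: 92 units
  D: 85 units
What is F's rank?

4

Sorted (ascending): 21, 22, 85, 85, 92
The 2 values of 85 occupy positions 3–4 → each gets rank 4.
F has value 85 units → rank 4.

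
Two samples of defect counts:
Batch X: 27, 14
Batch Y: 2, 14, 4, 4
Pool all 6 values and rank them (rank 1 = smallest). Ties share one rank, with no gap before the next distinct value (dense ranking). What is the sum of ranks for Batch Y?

Sorted (ascending): 2, 4, 4, 14, 14, 27
The 2 values of 4 share dense rank 2.
The 2 values of 14 share dense rank 3.
Remaining distinct values take the next consecutive integers.
Batch Y values → pooled ranks: 2→1, 14→3, 4→2, 4→2
Rank sum = 1 + 3 + 2 + 2 = 8

8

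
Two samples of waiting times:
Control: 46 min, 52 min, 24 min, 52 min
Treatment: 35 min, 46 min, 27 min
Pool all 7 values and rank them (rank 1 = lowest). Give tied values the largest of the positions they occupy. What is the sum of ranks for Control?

20

Sorted (ascending): 24, 27, 35, 46, 46, 52, 52
The 2 values of 46 occupy positions 4–5 → each gets rank 5.
The 2 values of 52 occupy positions 6–7 → each gets rank 7.
Control values → pooled ranks: 46→5, 52→7, 24→1, 52→7
Rank sum = 5 + 7 + 1 + 7 = 20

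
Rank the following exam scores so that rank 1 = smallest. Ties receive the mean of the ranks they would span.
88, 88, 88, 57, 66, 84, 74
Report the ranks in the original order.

6, 6, 6, 1, 2, 4, 3

Sorted (ascending): 57, 66, 74, 84, 88, 88, 88
The 3 values of 88 occupy positions 5–7 → average rank 6.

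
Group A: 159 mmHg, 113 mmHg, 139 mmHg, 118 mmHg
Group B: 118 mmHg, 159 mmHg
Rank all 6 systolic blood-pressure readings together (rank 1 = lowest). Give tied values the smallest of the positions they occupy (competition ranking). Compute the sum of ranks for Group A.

12

Sorted (ascending): 113, 118, 118, 139, 159, 159
The 2 values of 118 occupy positions 2–3 → each gets rank 2.
The 2 values of 159 occupy positions 5–6 → each gets rank 5.
Group A values → pooled ranks: 159→5, 113→1, 139→4, 118→2
Rank sum = 5 + 1 + 4 + 2 = 12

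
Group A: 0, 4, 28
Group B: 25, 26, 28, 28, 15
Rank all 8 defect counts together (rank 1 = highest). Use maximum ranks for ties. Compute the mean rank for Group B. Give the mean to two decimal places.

4.20

Sorted (descending): 28, 28, 28, 26, 25, 15, 4, 0
The 3 values of 28 occupy positions 1–3 → each gets rank 3.
Group B values → pooled ranks: 25→5, 26→4, 28→3, 28→3, 15→6
Mean rank = (5 + 4 + 3 + 3 + 6) / 5 = 4.20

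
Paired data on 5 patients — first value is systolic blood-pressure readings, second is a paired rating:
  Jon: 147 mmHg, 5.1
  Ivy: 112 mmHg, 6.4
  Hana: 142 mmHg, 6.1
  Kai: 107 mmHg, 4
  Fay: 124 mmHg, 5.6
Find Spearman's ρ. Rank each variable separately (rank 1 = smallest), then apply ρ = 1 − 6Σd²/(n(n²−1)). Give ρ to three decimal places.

0.100

Ranks of variable 1: 5, 2, 4, 1, 3
Ranks of variable 2: 2, 5, 4, 1, 3
d = r₁ − r₂: 3, -3, 0, 0, 0
d²: 9, 9, 0, 0, 0; Σd² = 18
ρ = 1 − 6·18/(5·24) = 1 − 108/120 = 0.100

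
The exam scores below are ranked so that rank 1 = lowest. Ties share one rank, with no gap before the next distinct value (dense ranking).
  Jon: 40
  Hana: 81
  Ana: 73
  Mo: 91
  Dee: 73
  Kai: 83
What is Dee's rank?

Sorted (ascending): 40, 73, 73, 81, 83, 91
The 2 values of 73 share dense rank 2.
Remaining distinct values take the next consecutive integers.
Dee has value 73 → rank 2.

2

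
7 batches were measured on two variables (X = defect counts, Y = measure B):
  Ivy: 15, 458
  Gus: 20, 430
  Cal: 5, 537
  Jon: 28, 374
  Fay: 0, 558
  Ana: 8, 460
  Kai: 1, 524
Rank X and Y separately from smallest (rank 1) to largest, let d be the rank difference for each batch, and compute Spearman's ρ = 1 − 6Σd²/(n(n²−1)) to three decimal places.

-0.964

Ranks of variable 1: 5, 6, 3, 7, 1, 4, 2
Ranks of variable 2: 3, 2, 6, 1, 7, 4, 5
d = r₁ − r₂: 2, 4, -3, 6, -6, 0, -3
d²: 4, 16, 9, 36, 36, 0, 9; Σd² = 110
ρ = 1 − 6·110/(7·48) = 1 − 660/336 = -0.964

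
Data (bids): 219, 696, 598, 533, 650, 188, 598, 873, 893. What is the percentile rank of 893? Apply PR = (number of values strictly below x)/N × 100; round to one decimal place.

N = 9.
Strictly below 893: 8. Equal to 893: 1.
PR = 8/9 × 100 = 88.9

88.9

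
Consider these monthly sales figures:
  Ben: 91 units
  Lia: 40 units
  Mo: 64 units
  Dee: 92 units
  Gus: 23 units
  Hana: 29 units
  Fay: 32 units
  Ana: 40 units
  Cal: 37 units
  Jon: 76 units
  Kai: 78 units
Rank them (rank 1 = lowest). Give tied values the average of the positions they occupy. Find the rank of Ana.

5.5

Sorted (ascending): 23, 29, 32, 37, 40, 40, 64, 76, 78, 91, 92
The 2 values of 40 occupy positions 5–6 → average rank (5+6)/2 = 5.5.
Ana has value 40 units → rank 5.5.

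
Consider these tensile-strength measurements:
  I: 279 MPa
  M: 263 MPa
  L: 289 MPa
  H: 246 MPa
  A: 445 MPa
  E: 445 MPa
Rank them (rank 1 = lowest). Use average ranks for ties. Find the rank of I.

Sorted (ascending): 246, 263, 279, 289, 445, 445
The 2 values of 445 occupy positions 5–6 → average rank (5+6)/2 = 5.5.
I has value 279 MPa → rank 3.

3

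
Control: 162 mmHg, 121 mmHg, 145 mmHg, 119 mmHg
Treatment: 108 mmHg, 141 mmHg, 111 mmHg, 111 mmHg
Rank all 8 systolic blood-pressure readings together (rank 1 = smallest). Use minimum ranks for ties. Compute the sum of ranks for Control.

24

Sorted (ascending): 108, 111, 111, 119, 121, 141, 145, 162
The 2 values of 111 occupy positions 2–3 → each gets rank 2.
Control values → pooled ranks: 162→8, 121→5, 145→7, 119→4
Rank sum = 8 + 5 + 7 + 4 = 24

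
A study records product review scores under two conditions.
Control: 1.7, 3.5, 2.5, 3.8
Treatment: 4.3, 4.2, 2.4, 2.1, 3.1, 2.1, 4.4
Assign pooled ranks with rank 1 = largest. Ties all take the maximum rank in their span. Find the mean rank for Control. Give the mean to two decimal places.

6.75

Sorted (descending): 4.4, 4.3, 4.2, 3.8, 3.5, 3.1, 2.5, 2.4, 2.1, 2.1, 1.7
The 2 values of 2.1 occupy positions 9–10 → each gets rank 10.
Control values → pooled ranks: 1.7→11, 3.5→5, 2.5→7, 3.8→4
Mean rank = (11 + 5 + 7 + 4) / 4 = 6.75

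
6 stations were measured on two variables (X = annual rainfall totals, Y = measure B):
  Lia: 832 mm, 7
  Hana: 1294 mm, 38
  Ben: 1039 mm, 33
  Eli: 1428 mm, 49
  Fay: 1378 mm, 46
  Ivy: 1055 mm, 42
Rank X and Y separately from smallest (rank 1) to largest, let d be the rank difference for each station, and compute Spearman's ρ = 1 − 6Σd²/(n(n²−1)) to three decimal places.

0.943

Ranks of variable 1: 1, 4, 2, 6, 5, 3
Ranks of variable 2: 1, 3, 2, 6, 5, 4
d = r₁ − r₂: 0, 1, 0, 0, 0, -1
d²: 0, 1, 0, 0, 0, 1; Σd² = 2
ρ = 1 − 6·2/(6·35) = 1 − 12/210 = 0.943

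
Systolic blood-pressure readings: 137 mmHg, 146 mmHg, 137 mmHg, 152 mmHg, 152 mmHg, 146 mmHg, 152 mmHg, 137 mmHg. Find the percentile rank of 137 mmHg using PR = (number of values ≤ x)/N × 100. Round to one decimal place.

37.5

N = 8.
Strictly below 137: 0. Equal to 137: 3.
PR = 3/8 × 100 = 37.5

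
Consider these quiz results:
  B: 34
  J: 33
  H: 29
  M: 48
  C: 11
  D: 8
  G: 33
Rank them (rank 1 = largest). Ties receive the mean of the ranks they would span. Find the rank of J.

3.5

Sorted (descending): 48, 34, 33, 33, 29, 11, 8
The 2 values of 33 occupy positions 3–4 → average rank (3+4)/2 = 3.5.
J has value 33 → rank 3.5.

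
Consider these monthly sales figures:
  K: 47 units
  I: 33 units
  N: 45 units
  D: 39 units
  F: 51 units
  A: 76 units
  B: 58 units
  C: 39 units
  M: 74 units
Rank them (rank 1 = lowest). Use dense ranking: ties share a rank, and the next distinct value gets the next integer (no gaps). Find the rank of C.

Sorted (ascending): 33, 39, 39, 45, 47, 51, 58, 74, 76
The 2 values of 39 share dense rank 2.
Remaining distinct values take the next consecutive integers.
C has value 39 units → rank 2.

2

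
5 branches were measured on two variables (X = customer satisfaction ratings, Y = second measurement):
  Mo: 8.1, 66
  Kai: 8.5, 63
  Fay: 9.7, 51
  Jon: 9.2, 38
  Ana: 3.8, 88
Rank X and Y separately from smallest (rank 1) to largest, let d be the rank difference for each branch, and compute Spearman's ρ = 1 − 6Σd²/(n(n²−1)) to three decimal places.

-0.900

Ranks of variable 1: 2, 3, 5, 4, 1
Ranks of variable 2: 4, 3, 2, 1, 5
d = r₁ − r₂: -2, 0, 3, 3, -4
d²: 4, 0, 9, 9, 16; Σd² = 38
ρ = 1 − 6·38/(5·24) = 1 − 228/120 = -0.900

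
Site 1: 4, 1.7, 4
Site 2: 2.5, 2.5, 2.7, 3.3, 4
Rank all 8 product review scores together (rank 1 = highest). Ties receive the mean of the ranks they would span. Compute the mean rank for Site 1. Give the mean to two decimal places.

Sorted (descending): 4, 4, 4, 3.3, 2.7, 2.5, 2.5, 1.7
The 3 values of 4 occupy positions 1–3 → average rank 2.
The 2 values of 2.5 occupy positions 6–7 → average rank (6+7)/2 = 6.5.
Site 1 values → pooled ranks: 4→2, 1.7→8, 4→2
Mean rank = (2 + 8 + 2) / 3 = 4.00

4.00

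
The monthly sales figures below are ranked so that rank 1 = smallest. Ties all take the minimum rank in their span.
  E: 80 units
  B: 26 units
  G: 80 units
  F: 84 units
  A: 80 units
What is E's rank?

2

Sorted (ascending): 26, 80, 80, 80, 84
The 3 values of 80 occupy positions 2–4 → each gets rank 2.
E has value 80 units → rank 2.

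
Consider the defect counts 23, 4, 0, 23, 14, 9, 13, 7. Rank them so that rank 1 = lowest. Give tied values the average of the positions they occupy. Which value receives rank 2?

Sorted (ascending): 0, 4, 7, 9, 13, 14, 23, 23
The 2 values of 23 occupy positions 7–8 → average rank (7+8)/2 = 7.5.
Rank 2 → value 4.

4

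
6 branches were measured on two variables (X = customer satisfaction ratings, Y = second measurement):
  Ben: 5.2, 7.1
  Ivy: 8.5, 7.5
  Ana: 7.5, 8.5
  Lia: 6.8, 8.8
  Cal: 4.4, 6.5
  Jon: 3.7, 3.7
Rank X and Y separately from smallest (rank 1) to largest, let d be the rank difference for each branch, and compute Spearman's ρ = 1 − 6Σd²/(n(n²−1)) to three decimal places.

Ranks of variable 1: 3, 6, 5, 4, 2, 1
Ranks of variable 2: 3, 4, 5, 6, 2, 1
d = r₁ − r₂: 0, 2, 0, -2, 0, 0
d²: 0, 4, 0, 4, 0, 0; Σd² = 8
ρ = 1 − 6·8/(6·35) = 1 − 48/210 = 0.771

0.771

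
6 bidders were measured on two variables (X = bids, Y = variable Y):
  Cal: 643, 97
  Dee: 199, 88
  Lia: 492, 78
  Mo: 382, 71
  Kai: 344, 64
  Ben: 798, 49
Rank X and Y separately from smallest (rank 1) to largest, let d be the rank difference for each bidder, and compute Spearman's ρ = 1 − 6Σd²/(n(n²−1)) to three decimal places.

-0.200

Ranks of variable 1: 5, 1, 4, 3, 2, 6
Ranks of variable 2: 6, 5, 4, 3, 2, 1
d = r₁ − r₂: -1, -4, 0, 0, 0, 5
d²: 1, 16, 0, 0, 0, 25; Σd² = 42
ρ = 1 − 6·42/(6·35) = 1 − 252/210 = -0.200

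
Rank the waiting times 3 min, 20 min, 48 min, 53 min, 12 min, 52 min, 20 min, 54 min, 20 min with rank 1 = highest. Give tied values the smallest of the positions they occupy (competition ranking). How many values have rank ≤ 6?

Sorted (descending): 54, 53, 52, 48, 20, 20, 20, 12, 3
The 3 values of 20 occupy positions 5–7 → each gets rank 5.
Ranks ≤ 6: {1, 2, 3, 4, 5, 5, 5} → 7 values.

7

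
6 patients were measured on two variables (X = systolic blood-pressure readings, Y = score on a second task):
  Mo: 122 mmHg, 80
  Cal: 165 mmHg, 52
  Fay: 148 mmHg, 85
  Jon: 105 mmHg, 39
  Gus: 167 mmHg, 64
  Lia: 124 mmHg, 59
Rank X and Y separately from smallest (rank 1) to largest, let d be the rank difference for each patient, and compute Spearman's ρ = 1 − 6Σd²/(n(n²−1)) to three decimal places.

Ranks of variable 1: 2, 5, 4, 1, 6, 3
Ranks of variable 2: 5, 2, 6, 1, 4, 3
d = r₁ − r₂: -3, 3, -2, 0, 2, 0
d²: 9, 9, 4, 0, 4, 0; Σd² = 26
ρ = 1 − 6·26/(6·35) = 1 − 156/210 = 0.257

0.257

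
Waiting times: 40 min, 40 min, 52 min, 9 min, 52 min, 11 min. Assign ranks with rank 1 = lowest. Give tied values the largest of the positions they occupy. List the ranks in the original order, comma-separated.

4, 4, 6, 1, 6, 2

Sorted (ascending): 9, 11, 40, 40, 52, 52
The 2 values of 40 occupy positions 3–4 → each gets rank 4.
The 2 values of 52 occupy positions 5–6 → each gets rank 6.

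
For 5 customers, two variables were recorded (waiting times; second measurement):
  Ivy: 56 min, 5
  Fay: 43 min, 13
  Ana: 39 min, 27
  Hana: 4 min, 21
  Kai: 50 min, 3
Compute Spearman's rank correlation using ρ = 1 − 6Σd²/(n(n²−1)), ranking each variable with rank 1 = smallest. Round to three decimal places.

-0.800

Ranks of variable 1: 5, 3, 2, 1, 4
Ranks of variable 2: 2, 3, 5, 4, 1
d = r₁ − r₂: 3, 0, -3, -3, 3
d²: 9, 0, 9, 9, 9; Σd² = 36
ρ = 1 − 6·36/(5·24) = 1 − 216/120 = -0.800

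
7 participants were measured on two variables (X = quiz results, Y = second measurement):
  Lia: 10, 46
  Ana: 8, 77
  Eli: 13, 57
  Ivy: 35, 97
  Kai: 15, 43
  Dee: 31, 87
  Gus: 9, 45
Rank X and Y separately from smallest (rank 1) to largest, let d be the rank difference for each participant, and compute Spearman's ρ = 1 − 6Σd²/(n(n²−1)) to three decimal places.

0.429

Ranks of variable 1: 3, 1, 4, 7, 5, 6, 2
Ranks of variable 2: 3, 5, 4, 7, 1, 6, 2
d = r₁ − r₂: 0, -4, 0, 0, 4, 0, 0
d²: 0, 16, 0, 0, 16, 0, 0; Σd² = 32
ρ = 1 − 6·32/(7·48) = 1 − 192/336 = 0.429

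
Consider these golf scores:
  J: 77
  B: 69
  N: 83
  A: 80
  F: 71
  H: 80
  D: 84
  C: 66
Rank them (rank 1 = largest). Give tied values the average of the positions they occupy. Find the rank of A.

Sorted (descending): 84, 83, 80, 80, 77, 71, 69, 66
The 2 values of 80 occupy positions 3–4 → average rank (3+4)/2 = 3.5.
A has value 80 → rank 3.5.

3.5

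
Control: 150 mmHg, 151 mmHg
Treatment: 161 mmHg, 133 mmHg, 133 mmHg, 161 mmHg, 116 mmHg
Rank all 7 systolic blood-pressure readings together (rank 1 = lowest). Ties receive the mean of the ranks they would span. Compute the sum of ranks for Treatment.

Sorted (ascending): 116, 133, 133, 150, 151, 161, 161
The 2 values of 133 occupy positions 2–3 → average rank (2+3)/2 = 2.5.
The 2 values of 161 occupy positions 6–7 → average rank (6+7)/2 = 6.5.
Treatment values → pooled ranks: 161→6.5, 133→2.5, 133→2.5, 161→6.5, 116→1
Rank sum = 6.5 + 2.5 + 2.5 + 6.5 + 1 = 19

19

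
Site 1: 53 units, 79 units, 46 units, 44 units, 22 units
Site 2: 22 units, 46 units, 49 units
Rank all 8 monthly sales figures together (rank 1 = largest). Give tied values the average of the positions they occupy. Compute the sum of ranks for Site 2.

Sorted (descending): 79, 53, 49, 46, 46, 44, 22, 22
The 2 values of 46 occupy positions 4–5 → average rank (4+5)/2 = 4.5.
The 2 values of 22 occupy positions 7–8 → average rank (7+8)/2 = 7.5.
Site 2 values → pooled ranks: 22→7.5, 46→4.5, 49→3
Rank sum = 7.5 + 4.5 + 3 = 15

15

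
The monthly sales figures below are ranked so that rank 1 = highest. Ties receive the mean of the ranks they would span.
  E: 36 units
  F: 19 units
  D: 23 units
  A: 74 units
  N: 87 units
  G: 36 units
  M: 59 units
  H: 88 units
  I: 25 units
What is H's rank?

1

Sorted (descending): 88, 87, 74, 59, 36, 36, 25, 23, 19
The 2 values of 36 occupy positions 5–6 → average rank (5+6)/2 = 5.5.
H has value 88 units → rank 1.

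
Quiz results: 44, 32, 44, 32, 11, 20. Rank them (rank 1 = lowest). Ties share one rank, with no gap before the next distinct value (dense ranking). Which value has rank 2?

Sorted (ascending): 11, 20, 32, 32, 44, 44
The 2 values of 32 share dense rank 3.
The 2 values of 44 share dense rank 4.
Remaining distinct values take the next consecutive integers.
Rank 2 → value 20.

20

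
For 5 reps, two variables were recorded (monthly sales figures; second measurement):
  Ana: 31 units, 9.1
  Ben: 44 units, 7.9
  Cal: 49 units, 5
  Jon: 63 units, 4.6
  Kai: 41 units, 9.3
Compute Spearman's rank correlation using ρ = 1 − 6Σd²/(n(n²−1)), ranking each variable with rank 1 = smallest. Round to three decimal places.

Ranks of variable 1: 1, 3, 4, 5, 2
Ranks of variable 2: 4, 3, 2, 1, 5
d = r₁ − r₂: -3, 0, 2, 4, -3
d²: 9, 0, 4, 16, 9; Σd² = 38
ρ = 1 − 6·38/(5·24) = 1 − 228/120 = -0.900

-0.900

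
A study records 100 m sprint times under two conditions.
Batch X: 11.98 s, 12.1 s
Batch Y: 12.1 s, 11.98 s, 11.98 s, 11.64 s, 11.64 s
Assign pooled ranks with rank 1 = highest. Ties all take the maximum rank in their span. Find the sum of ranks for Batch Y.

26

Sorted (descending): 12.1, 12.1, 11.98, 11.98, 11.98, 11.64, 11.64
The 2 values of 12.1 occupy positions 1–2 → each gets rank 2.
The 3 values of 11.98 occupy positions 3–5 → each gets rank 5.
The 2 values of 11.64 occupy positions 6–7 → each gets rank 7.
Batch Y values → pooled ranks: 12.1→2, 11.98→5, 11.98→5, 11.64→7, 11.64→7
Rank sum = 2 + 5 + 5 + 7 + 7 = 26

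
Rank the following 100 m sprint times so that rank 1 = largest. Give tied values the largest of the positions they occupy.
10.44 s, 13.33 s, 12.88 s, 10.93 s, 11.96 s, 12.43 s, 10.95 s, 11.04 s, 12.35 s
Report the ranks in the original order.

Sorted (descending): 13.33, 12.88, 12.43, 12.35, 11.96, 11.04, 10.95, 10.93, 10.44
No ties — each value takes its position as its rank.

9, 1, 2, 8, 5, 3, 7, 6, 4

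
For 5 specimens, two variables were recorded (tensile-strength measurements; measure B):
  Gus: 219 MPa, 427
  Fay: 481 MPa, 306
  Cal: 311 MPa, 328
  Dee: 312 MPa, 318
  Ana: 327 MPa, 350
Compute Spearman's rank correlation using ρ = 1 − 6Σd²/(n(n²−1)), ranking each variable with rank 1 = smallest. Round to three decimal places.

-0.700

Ranks of variable 1: 1, 5, 2, 3, 4
Ranks of variable 2: 5, 1, 3, 2, 4
d = r₁ − r₂: -4, 4, -1, 1, 0
d²: 16, 16, 1, 1, 0; Σd² = 34
ρ = 1 − 6·34/(5·24) = 1 − 204/120 = -0.700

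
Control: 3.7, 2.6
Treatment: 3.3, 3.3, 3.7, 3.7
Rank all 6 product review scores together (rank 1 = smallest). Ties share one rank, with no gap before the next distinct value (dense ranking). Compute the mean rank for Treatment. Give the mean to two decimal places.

2.50

Sorted (ascending): 2.6, 3.3, 3.3, 3.7, 3.7, 3.7
The 2 values of 3.3 share dense rank 2.
The 3 values of 3.7 share dense rank 3.
Remaining distinct values take the next consecutive integers.
Treatment values → pooled ranks: 3.3→2, 3.3→2, 3.7→3, 3.7→3
Mean rank = (2 + 2 + 3 + 3) / 4 = 2.50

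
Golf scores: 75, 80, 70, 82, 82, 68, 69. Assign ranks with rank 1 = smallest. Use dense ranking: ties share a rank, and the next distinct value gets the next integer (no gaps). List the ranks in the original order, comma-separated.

Sorted (ascending): 68, 69, 70, 75, 80, 82, 82
The 2 values of 82 share dense rank 6.
Remaining distinct values take the next consecutive integers.

4, 5, 3, 6, 6, 1, 2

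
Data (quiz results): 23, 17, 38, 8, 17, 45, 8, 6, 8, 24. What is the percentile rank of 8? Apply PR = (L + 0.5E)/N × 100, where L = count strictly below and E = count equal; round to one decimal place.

N = 10.
Strictly below 8: 1. Equal to 8: 3.
PR = (1 + 0.5·3)/10 × 100 = 25.0

25.0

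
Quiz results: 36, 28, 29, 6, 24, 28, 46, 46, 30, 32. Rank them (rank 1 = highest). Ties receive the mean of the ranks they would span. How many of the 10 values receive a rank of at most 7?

Sorted (descending): 46, 46, 36, 32, 30, 29, 28, 28, 24, 6
The 2 values of 46 occupy positions 1–2 → average rank (1+2)/2 = 1.5.
The 2 values of 28 occupy positions 7–8 → average rank (7+8)/2 = 7.5.
Ranks ≤ 7: {1.5, 1.5, 3, 4, 5, 6} → 6 values.

6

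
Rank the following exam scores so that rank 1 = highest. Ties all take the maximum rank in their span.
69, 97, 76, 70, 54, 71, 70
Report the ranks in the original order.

Sorted (descending): 97, 76, 71, 70, 70, 69, 54
The 2 values of 70 occupy positions 4–5 → each gets rank 5.

6, 1, 2, 5, 7, 3, 5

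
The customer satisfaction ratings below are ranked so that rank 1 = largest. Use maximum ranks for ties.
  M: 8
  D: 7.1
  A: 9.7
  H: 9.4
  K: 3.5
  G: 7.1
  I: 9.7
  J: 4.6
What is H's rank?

Sorted (descending): 9.7, 9.7, 9.4, 8, 7.1, 7.1, 4.6, 3.5
The 2 values of 9.7 occupy positions 1–2 → each gets rank 2.
The 2 values of 7.1 occupy positions 5–6 → each gets rank 6.
H has value 9.4 → rank 3.

3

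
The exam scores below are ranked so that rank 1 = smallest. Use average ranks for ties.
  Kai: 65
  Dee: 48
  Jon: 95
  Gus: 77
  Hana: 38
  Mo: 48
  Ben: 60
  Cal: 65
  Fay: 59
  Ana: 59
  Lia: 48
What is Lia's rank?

3

Sorted (ascending): 38, 48, 48, 48, 59, 59, 60, 65, 65, 77, 95
The 3 values of 48 occupy positions 2–4 → average rank 3.
The 2 values of 59 occupy positions 5–6 → average rank (5+6)/2 = 5.5.
The 2 values of 65 occupy positions 8–9 → average rank (8+9)/2 = 8.5.
Lia has value 48 → rank 3.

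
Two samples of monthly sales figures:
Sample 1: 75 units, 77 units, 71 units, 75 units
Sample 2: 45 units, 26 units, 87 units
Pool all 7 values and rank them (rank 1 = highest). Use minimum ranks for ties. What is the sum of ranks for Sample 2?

Sorted (descending): 87, 77, 75, 75, 71, 45, 26
The 2 values of 75 occupy positions 3–4 → each gets rank 3.
Sample 2 values → pooled ranks: 45→6, 26→7, 87→1
Rank sum = 6 + 7 + 1 = 14

14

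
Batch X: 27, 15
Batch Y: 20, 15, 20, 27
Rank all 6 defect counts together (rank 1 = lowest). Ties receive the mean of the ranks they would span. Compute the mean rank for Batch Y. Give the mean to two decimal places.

Sorted (ascending): 15, 15, 20, 20, 27, 27
The 2 values of 15 occupy positions 1–2 → average rank (1+2)/2 = 1.5.
The 2 values of 20 occupy positions 3–4 → average rank (3+4)/2 = 3.5.
The 2 values of 27 occupy positions 5–6 → average rank (5+6)/2 = 5.5.
Batch Y values → pooled ranks: 20→3.5, 15→1.5, 20→3.5, 27→5.5
Mean rank = (3.5 + 1.5 + 3.5 + 5.5) / 4 = 3.50

3.50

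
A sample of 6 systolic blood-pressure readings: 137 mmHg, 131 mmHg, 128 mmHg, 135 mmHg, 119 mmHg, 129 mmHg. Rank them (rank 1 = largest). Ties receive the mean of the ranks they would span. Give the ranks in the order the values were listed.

1, 3, 5, 2, 6, 4

Sorted (descending): 137, 135, 131, 129, 128, 119
No ties — each value takes its position as its rank.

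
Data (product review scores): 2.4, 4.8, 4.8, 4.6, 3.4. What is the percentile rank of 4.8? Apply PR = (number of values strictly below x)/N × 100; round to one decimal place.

60.0

N = 5.
Strictly below 4.8: 3. Equal to 4.8: 2.
PR = 3/5 × 100 = 60.0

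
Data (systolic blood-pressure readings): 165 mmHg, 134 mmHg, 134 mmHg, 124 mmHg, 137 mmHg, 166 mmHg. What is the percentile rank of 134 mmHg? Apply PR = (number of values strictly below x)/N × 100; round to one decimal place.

16.7

N = 6.
Strictly below 134: 1. Equal to 134: 2.
PR = 1/6 × 100 = 16.7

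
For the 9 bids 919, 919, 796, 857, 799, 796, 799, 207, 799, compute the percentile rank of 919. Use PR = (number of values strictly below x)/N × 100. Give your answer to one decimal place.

N = 9.
Strictly below 919: 7. Equal to 919: 2.
PR = 7/9 × 100 = 77.8

77.8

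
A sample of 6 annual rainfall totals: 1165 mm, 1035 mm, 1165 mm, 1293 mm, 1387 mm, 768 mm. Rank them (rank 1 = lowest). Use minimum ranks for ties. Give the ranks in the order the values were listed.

3, 2, 3, 5, 6, 1

Sorted (ascending): 768, 1035, 1165, 1165, 1293, 1387
The 2 values of 1165 occupy positions 3–4 → each gets rank 3.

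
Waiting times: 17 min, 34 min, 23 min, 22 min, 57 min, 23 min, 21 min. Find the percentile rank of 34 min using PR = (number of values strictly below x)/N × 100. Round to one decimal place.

71.4

N = 7.
Strictly below 34: 5. Equal to 34: 1.
PR = 5/7 × 100 = 71.4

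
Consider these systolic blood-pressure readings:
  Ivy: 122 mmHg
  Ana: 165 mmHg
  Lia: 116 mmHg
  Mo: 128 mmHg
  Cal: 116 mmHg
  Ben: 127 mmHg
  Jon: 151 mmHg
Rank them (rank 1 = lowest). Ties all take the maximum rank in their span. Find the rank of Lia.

Sorted (ascending): 116, 116, 122, 127, 128, 151, 165
The 2 values of 116 occupy positions 1–2 → each gets rank 2.
Lia has value 116 mmHg → rank 2.

2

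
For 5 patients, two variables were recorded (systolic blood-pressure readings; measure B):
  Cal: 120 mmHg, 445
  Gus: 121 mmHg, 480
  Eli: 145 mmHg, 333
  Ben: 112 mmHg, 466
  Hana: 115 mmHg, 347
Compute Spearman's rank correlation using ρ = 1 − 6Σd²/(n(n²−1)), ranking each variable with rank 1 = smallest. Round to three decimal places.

-0.300

Ranks of variable 1: 3, 4, 5, 1, 2
Ranks of variable 2: 3, 5, 1, 4, 2
d = r₁ − r₂: 0, -1, 4, -3, 0
d²: 0, 1, 16, 9, 0; Σd² = 26
ρ = 1 − 6·26/(5·24) = 1 − 156/120 = -0.300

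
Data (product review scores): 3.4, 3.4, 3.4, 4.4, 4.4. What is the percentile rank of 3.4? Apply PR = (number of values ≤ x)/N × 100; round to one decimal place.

N = 5.
Strictly below 3.4: 0. Equal to 3.4: 3.
PR = 3/5 × 100 = 60.0

60.0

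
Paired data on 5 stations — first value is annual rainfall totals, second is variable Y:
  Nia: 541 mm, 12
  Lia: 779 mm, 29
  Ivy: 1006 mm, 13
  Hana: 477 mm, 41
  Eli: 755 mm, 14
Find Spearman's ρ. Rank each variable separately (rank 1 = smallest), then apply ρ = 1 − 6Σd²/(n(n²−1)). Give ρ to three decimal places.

-0.300

Ranks of variable 1: 2, 4, 5, 1, 3
Ranks of variable 2: 1, 4, 2, 5, 3
d = r₁ − r₂: 1, 0, 3, -4, 0
d²: 1, 0, 9, 16, 0; Σd² = 26
ρ = 1 − 6·26/(5·24) = 1 − 156/120 = -0.300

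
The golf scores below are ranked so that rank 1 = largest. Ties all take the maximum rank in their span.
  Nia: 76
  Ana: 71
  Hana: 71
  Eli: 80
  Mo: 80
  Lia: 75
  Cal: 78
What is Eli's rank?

2

Sorted (descending): 80, 80, 78, 76, 75, 71, 71
The 2 values of 80 occupy positions 1–2 → each gets rank 2.
The 2 values of 71 occupy positions 6–7 → each gets rank 7.
Eli has value 80 → rank 2.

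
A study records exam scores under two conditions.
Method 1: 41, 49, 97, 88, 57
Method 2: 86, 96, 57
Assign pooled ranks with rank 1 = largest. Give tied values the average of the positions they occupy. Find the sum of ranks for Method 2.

11.5

Sorted (descending): 97, 96, 88, 86, 57, 57, 49, 41
The 2 values of 57 occupy positions 5–6 → average rank (5+6)/2 = 5.5.
Method 2 values → pooled ranks: 86→4, 96→2, 57→5.5
Rank sum = 4 + 2 + 5.5 = 11.5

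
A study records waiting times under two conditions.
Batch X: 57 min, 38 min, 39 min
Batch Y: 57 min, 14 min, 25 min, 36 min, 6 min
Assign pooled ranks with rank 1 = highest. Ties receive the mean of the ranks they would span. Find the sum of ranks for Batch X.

Sorted (descending): 57, 57, 39, 38, 36, 25, 14, 6
The 2 values of 57 occupy positions 1–2 → average rank (1+2)/2 = 1.5.
Batch X values → pooled ranks: 57→1.5, 38→4, 39→3
Rank sum = 1.5 + 4 + 3 = 8.5

8.5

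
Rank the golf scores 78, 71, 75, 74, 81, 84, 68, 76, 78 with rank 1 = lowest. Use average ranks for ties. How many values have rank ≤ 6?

Sorted (ascending): 68, 71, 74, 75, 76, 78, 78, 81, 84
The 2 values of 78 occupy positions 6–7 → average rank (6+7)/2 = 6.5.
Ranks ≤ 6: {1, 2, 3, 4, 5} → 5 values.

5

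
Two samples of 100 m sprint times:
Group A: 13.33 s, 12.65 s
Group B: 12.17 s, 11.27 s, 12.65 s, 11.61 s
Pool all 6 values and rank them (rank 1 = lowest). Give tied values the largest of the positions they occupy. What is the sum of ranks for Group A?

11

Sorted (ascending): 11.27, 11.61, 12.17, 12.65, 12.65, 13.33
The 2 values of 12.65 occupy positions 4–5 → each gets rank 5.
Group A values → pooled ranks: 13.33→6, 12.65→5
Rank sum = 6 + 5 = 11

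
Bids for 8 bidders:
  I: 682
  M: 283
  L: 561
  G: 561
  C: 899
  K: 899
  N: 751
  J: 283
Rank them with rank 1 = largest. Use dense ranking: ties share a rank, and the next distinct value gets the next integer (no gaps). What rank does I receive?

Sorted (descending): 899, 899, 751, 682, 561, 561, 283, 283
The 2 values of 899 share dense rank 1.
The 2 values of 561 share dense rank 4.
The 2 values of 283 share dense rank 5.
Remaining distinct values take the next consecutive integers.
I has value 682 → rank 3.

3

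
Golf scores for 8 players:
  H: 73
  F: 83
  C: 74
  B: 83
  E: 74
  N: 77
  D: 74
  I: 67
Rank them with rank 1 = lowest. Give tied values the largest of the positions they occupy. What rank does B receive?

Sorted (ascending): 67, 73, 74, 74, 74, 77, 83, 83
The 3 values of 74 occupy positions 3–5 → each gets rank 5.
The 2 values of 83 occupy positions 7–8 → each gets rank 8.
B has value 83 → rank 8.

8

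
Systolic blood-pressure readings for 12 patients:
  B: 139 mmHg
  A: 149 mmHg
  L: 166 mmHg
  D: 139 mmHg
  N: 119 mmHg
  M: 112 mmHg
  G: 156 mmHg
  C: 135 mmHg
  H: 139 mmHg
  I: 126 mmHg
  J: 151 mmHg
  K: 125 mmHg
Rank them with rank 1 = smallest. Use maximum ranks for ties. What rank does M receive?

Sorted (ascending): 112, 119, 125, 126, 135, 139, 139, 139, 149, 151, 156, 166
The 3 values of 139 occupy positions 6–8 → each gets rank 8.
M has value 112 mmHg → rank 1.

1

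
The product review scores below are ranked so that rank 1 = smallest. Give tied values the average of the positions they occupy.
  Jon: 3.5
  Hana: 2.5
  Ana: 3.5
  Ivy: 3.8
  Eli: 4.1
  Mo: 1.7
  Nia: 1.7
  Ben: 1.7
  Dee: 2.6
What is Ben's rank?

2

Sorted (ascending): 1.7, 1.7, 1.7, 2.5, 2.6, 3.5, 3.5, 3.8, 4.1
The 3 values of 1.7 occupy positions 1–3 → average rank 2.
The 2 values of 3.5 occupy positions 6–7 → average rank (6+7)/2 = 6.5.
Ben has value 1.7 → rank 2.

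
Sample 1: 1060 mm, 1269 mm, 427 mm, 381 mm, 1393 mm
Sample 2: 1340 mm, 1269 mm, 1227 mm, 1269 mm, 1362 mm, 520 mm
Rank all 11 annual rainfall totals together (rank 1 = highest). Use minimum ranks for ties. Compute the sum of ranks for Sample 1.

34

Sorted (descending): 1393, 1362, 1340, 1269, 1269, 1269, 1227, 1060, 520, 427, 381
The 3 values of 1269 occupy positions 4–6 → each gets rank 4.
Sample 1 values → pooled ranks: 1060→8, 1269→4, 427→10, 381→11, 1393→1
Rank sum = 8 + 4 + 10 + 11 + 1 = 34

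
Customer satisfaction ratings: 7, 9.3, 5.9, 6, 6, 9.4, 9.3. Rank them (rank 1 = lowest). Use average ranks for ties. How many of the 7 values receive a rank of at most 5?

Sorted (ascending): 5.9, 6, 6, 7, 9.3, 9.3, 9.4
The 2 values of 6 occupy positions 2–3 → average rank (2+3)/2 = 2.5.
The 2 values of 9.3 occupy positions 5–6 → average rank (5+6)/2 = 5.5.
Ranks ≤ 5: {1, 2.5, 2.5, 4} → 4 values.

4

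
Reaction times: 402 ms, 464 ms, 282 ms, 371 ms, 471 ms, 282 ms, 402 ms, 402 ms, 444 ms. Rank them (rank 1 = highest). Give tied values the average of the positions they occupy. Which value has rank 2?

Sorted (descending): 471, 464, 444, 402, 402, 402, 371, 282, 282
The 3 values of 402 occupy positions 4–6 → average rank 5.
The 2 values of 282 occupy positions 8–9 → average rank (8+9)/2 = 8.5.
Rank 2 → value 464.

464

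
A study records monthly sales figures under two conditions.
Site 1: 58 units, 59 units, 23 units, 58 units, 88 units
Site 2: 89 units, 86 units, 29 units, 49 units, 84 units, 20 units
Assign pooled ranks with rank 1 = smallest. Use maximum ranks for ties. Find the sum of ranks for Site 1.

Sorted (ascending): 20, 23, 29, 49, 58, 58, 59, 84, 86, 88, 89
The 2 values of 58 occupy positions 5–6 → each gets rank 6.
Site 1 values → pooled ranks: 58→6, 59→7, 23→2, 58→6, 88→10
Rank sum = 6 + 7 + 2 + 6 + 10 = 31

31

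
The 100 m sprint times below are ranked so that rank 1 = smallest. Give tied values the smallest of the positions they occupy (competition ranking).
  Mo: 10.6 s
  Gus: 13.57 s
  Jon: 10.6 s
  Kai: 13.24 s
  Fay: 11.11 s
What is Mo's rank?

1

Sorted (ascending): 10.6, 10.6, 11.11, 13.24, 13.57
The 2 values of 10.6 occupy positions 1–2 → each gets rank 1.
Mo has value 10.6 s → rank 1.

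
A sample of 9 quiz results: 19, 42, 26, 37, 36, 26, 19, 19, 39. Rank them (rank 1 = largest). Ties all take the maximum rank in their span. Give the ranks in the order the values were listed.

9, 1, 6, 3, 4, 6, 9, 9, 2

Sorted (descending): 42, 39, 37, 36, 26, 26, 19, 19, 19
The 2 values of 26 occupy positions 5–6 → each gets rank 6.
The 3 values of 19 occupy positions 7–9 → each gets rank 9.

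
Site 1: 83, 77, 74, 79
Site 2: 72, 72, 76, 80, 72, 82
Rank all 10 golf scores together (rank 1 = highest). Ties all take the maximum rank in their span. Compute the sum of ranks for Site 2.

41

Sorted (descending): 83, 82, 80, 79, 77, 76, 74, 72, 72, 72
The 3 values of 72 occupy positions 8–10 → each gets rank 10.
Site 2 values → pooled ranks: 72→10, 72→10, 76→6, 80→3, 72→10, 82→2
Rank sum = 10 + 10 + 6 + 3 + 10 + 2 = 41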